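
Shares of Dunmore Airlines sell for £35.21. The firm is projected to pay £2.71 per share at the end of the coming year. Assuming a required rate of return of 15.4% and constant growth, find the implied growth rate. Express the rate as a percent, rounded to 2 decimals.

From P₀ = D₁/(r − g), the implied growth is g = r − D₁/P₀.
g = 0.154 − 2.71/35.21 = 0.154 − 0.07697 = 0.07703

7.70%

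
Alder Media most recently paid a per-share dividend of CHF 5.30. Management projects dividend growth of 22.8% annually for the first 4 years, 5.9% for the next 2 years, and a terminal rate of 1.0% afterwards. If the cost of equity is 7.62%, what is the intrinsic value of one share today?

Three-stage DDM. Project D₁…D_6; terminal Gordon value at t=6 with g = 0.01; discount at r = 0.0762.
D_1 = 6.5084
D_2 = 7.9923
D_3 = 9.8146
D_4 = 12.0523
D_5 = 12.7634
D_6 = 13.5164
TV_6 = 13.6516/(0.0762−0.01) = 206.2171
P₀ = Σ Dₜ/(1+r)ᵗ + TV_6/(1+r)^6 = 180.0766

CHF 180.08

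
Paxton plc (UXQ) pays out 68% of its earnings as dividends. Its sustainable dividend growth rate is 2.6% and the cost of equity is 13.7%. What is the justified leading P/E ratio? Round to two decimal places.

Justified leading P/E = b/(r−g) = 0.68/(0.137−0.026) = 6.1261

6.13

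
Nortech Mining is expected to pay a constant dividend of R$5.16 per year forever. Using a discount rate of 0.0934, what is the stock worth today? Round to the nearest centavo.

R$55.25

Zero-growth DDM (perpetuity): P₀ = D/r = 5.16 / 0.0934 = 55.2463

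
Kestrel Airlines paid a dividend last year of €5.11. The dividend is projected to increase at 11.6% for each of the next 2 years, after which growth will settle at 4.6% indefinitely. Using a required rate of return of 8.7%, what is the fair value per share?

Two-stage DDM. Project D₁…D_2 at 0.116, terminal growth 0.046, discount at r = 0.087.
D_1 = 5.7028
D_2 = 6.3643
Terminal value at t=2: TV = D_3/(r−g) = 6.6570/(0.087−0.046) = 162.3668
P₀ = 5.7028/(1+0.087)^1 + 6.3643/(1+0.087)^2 + 162.3668/(1+0.087)^2 = 148.0489

€148.05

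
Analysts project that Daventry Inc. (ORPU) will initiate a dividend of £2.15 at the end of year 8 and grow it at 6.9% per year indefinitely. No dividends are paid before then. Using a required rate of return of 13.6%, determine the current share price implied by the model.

Deferred-dividend DDM. At t=7 the remaining stream is a growing perpetuity with first payment D_8 = 2.15.
V_7 = D_8/(r−g) = 2.15/(0.136−0.069) = 32.0896
P₀ = V_7/(1+r)^7 = 32.0896/(1+0.136)^7 = 13.1436

£13.14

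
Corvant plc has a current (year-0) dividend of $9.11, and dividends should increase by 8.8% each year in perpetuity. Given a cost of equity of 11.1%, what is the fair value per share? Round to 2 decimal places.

Gordon growth model: P₀ = D₁/(r − g). D₁ = 9.11 × (1 + 0.088) = 9.9117.
P₀ = 9.9117 / (0.111 − 0.088) = 9.9117 / 0.023 = 430.9426

$430.94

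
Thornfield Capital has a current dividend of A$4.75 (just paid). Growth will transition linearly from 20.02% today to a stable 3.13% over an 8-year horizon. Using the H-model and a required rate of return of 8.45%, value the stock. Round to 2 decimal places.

A$152.40

H-model: P₀ = D₀[(1+g_L) + H(g_S−g_L)]/(r−g_L), with H = 8/2 = 4.
P₀ = 4.75 × [(1+0.0313) + 4×(0.2002−0.0313)] / (0.0845−0.0313)
   = 4.75 × 1.7069 / 0.0532 = 152.4018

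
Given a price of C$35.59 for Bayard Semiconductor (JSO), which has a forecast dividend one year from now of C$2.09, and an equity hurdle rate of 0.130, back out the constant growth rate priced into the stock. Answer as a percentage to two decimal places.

From P₀ = D₁/(r − g), the implied growth is g = r − D₁/P₀.
g = 0.13 − 2.09/35.59 = 0.13 − 0.05872 = 0.07128

7.13%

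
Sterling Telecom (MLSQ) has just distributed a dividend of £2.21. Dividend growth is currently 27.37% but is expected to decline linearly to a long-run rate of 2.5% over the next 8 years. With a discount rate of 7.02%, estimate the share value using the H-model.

£98.76

H-model: P₀ = D₀[(1+g_L) + H(g_S−g_L)]/(r−g_L), with H = 8/2 = 4.
P₀ = 2.21 × [(1+0.025) + 4×(0.2737−0.025)] / (0.0702−0.025)
   = 2.21 × 2.0198 / 0.0452 = 98.7557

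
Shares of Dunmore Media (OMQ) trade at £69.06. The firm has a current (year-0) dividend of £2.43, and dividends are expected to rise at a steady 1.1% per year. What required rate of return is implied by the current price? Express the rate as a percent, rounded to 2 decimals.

4.66%

Rearranging the constant-growth DDM: r = D₁/P₀ + g.
D₁ = 2.43 × (1 + 0.011) = 2.4567.
r = 2.4567 / 69.06 + 0.011 = 0.03557 + 0.011 = 0.04657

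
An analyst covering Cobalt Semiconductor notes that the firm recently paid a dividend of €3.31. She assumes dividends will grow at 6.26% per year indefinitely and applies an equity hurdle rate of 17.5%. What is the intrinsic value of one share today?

€31.29

Gordon growth model: P₀ = D₁/(r − g). D₁ = 3.31 × (1 + 0.0626) = 3.5172.
P₀ = 3.5172 / (0.175 − 0.0626) = 3.5172 / 0.1124 = 31.2919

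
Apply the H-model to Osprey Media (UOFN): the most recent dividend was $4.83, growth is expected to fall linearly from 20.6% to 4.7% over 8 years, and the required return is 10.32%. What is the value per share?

$144.64

H-model: P₀ = D₀[(1+g_L) + H(g_S−g_L)]/(r−g_L), with H = 8/2 = 4.
P₀ = 4.83 × [(1+0.047) + 4×(0.206−0.047)] / (0.1032−0.047)
   = 4.83 × 1.6830 / 0.0562 = 144.6422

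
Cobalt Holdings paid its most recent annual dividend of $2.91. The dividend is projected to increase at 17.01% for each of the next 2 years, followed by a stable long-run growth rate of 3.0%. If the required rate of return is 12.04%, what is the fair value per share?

Two-stage DDM. Project D₁…D_2 at 0.1701, terminal growth 0.03, discount at r = 0.1204.
D_1 = 3.4050
D_2 = 3.9842
Terminal value at t=2: TV = D_3/(r−g) = 4.1037/(0.1204−0.03) = 45.3950
P₀ = 3.4050/(1+0.1204)^1 + 3.9842/(1+0.1204)^2 + 45.3950/(1+0.1204)^2 = 42.3757

$42.38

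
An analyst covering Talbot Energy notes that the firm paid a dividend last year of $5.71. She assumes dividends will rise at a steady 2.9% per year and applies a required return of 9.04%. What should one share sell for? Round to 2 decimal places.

Gordon growth model: P₀ = D₁/(r − g). D₁ = 5.71 × (1 + 0.029) = 5.8756.
P₀ = 5.8756 / (0.0904 − 0.029) = 5.8756 / 0.0614 = 95.6936

$95.69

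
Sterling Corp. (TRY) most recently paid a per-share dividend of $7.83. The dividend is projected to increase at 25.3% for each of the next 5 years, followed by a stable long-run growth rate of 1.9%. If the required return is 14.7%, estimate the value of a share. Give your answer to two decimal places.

$148.41

Two-stage DDM. Project D₁…D_5 at 0.253, terminal growth 0.019, discount at r = 0.147.
D_1 = 9.8110
D_2 = 12.2932
D_3 = 15.4033
D_4 = 19.3004
D_5 = 24.1834
Terminal value at t=5: TV = D_6/(r−g) = 24.6429/(0.147−0.019) = 192.5224
P₀ = 9.8110/(1+0.147)^1 + 12.2932/(1+0.147)^2 + 15.4033/(1+0.147)^3 + 19.3004/(1+0.147)^4 + 24.1834/(1+0.147)^5 + 192.5224/(1+0.147)^5 = 148.4138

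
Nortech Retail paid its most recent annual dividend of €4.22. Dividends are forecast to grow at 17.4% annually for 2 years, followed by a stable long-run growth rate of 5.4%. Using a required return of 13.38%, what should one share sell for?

€68.65

Two-stage DDM. Project D₁…D_2 at 0.174, terminal growth 0.054, discount at r = 0.1338.
D_1 = 4.9543
D_2 = 5.8163
Terminal value at t=2: TV = D_3/(r−g) = 6.1304/(0.1338−0.054) = 76.8221
P₀ = 4.9543/(1+0.1338)^1 + 5.8163/(1+0.1338)^2 + 76.8221/(1+0.1338)^2 = 68.6546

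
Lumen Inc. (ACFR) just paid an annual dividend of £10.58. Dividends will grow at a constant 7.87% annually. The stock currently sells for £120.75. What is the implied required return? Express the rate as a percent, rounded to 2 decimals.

17.32%

Rearranging the constant-growth DDM: r = D₁/P₀ + g.
D₁ = 10.58 × (1 + 0.0787) = 11.4126.
r = 11.4126 / 120.75 + 0.0787 = 0.09451 + 0.0787 = 0.17321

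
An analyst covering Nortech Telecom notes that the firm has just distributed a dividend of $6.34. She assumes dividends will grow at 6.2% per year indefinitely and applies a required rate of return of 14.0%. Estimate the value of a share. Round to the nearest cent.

$86.32

Gordon growth model: P₀ = D₁/(r − g). D₁ = 6.34 × (1 + 0.062) = 6.7331.
P₀ = 6.7331 / (0.14 − 0.062) = 6.7331 / 0.078 = 86.3215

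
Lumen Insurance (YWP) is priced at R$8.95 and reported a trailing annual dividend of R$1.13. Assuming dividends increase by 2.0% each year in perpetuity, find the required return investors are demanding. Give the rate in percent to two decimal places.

14.88%

Rearranging the constant-growth DDM: r = D₁/P₀ + g.
D₁ = 1.13 × (1 + 0.02) = 1.1526.
r = 1.1526 / 8.95 + 0.02 = 0.12878 + 0.02 = 0.14878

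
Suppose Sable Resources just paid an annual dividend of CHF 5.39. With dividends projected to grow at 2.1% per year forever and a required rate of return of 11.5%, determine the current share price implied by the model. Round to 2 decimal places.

Gordon growth model: P₀ = D₁/(r − g). D₁ = 5.39 × (1 + 0.021) = 5.5032.
P₀ = 5.5032 / (0.115 − 0.021) = 5.5032 / 0.094 = 58.5446

CHF 58.54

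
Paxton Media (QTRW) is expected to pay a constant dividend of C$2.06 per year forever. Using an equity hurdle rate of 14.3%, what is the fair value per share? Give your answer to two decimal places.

C$14.41

Zero-growth DDM (perpetuity): P₀ = D/r = 2.06 / 0.143 = 14.4056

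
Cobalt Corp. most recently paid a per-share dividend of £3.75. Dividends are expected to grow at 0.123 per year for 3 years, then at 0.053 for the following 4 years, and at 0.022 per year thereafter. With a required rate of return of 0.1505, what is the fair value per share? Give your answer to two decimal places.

Three-stage DDM. Project D₁…D_7; terminal Gordon value at t=7 with g = 0.022; discount at r = 0.1505.
D_1 = 4.2112
D_2 = 4.7292
D_3 = 5.3109
D_4 = 5.5924
D_5 = 5.8888
D_6 = 6.2009
D_7 = 6.5296
TV_7 = 6.6732/(0.1505−0.022) = 51.9316
P₀ = Σ Dₜ/(1+r)ᵗ + TV_7/(1+r)^7 = 41.4188

£41.42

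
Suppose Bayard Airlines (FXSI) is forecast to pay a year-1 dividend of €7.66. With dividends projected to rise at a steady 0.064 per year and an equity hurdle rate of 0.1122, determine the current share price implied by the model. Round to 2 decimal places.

€158.92

Gordon growth model: P₀ = D₁/(r − g), with D₁ = 7.66 given directly.
P₀ = 7.6600 / (0.1122 − 0.064) = 7.6600 / 0.0482 = 158.9212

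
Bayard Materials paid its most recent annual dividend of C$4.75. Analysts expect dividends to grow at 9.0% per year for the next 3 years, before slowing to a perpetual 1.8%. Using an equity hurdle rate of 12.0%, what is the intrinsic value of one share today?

Two-stage DDM. Project D₁…D_3 at 0.09, terminal growth 0.018, discount at r = 0.12.
D_1 = 5.1775
D_2 = 5.6435
D_3 = 6.1514
Terminal value at t=3: TV = D_4/(r−g) = 6.2621/(0.12−0.018) = 61.3933
P₀ = 5.1775/(1+0.12)^1 + 5.6435/(1+0.12)^2 + 6.1514/(1+0.12)^3 + 61.3933/(1+0.12)^3 = 57.1987

C$57.20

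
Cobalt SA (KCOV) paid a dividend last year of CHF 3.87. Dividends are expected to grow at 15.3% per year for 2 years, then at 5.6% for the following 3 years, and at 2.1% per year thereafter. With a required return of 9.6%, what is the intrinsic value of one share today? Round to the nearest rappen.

CHF 72.44

Three-stage DDM. Project D₁…D_5; terminal Gordon value at t=5 with g = 0.021; discount at r = 0.096.
D_1 = 4.4621
D_2 = 5.1448
D_3 = 5.4329
D_4 = 5.7372
D_5 = 6.0584
TV_5 = 6.1857/(0.096−0.021) = 82.4757
P₀ = Σ Dₜ/(1+r)ᵗ + TV_5/(1+r)^5 = 72.4403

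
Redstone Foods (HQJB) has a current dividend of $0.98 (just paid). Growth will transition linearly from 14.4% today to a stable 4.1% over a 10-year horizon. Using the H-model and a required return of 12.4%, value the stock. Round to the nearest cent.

H-model: P₀ = D₀[(1+g_L) + H(g_S−g_L)]/(r−g_L), with H = 10/2 = 5.
P₀ = 0.98 × [(1+0.041) + 5×(0.144−0.041)] / (0.124−0.041)
   = 0.98 × 1.5560 / 0.083 = 18.3720

$18.37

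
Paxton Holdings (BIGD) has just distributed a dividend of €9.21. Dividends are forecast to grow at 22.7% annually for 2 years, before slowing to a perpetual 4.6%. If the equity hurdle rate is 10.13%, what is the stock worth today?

Two-stage DDM. Project D₁…D_2 at 0.227, terminal growth 0.046, discount at r = 0.1013.
D_1 = 11.3007
D_2 = 13.8659
Terminal value at t=2: TV = D_3/(r−g) = 14.5038/(0.1013−0.046) = 262.2740
P₀ = 11.3007/(1+0.1013)^1 + 13.8659/(1+0.1013)^2 + 262.2740/(1+0.1013)^2 = 237.9376

€237.94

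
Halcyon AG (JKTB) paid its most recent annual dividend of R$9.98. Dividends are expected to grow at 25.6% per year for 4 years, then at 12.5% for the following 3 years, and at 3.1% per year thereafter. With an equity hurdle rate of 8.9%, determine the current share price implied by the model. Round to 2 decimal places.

R$460.40

Three-stage DDM. Project D₁…D_7; terminal Gordon value at t=7 with g = 0.031; discount at r = 0.089.
D_1 = 12.5349
D_2 = 15.7438
D_3 = 19.7742
D_4 = 24.8364
D_5 = 27.9410
D_6 = 31.4336
D_7 = 35.3628
TV_7 = 36.4590/(0.089−0.031) = 628.6043
P₀ = Σ Dₜ/(1+r)ᵗ + TV_7/(1+r)^7 = 460.4004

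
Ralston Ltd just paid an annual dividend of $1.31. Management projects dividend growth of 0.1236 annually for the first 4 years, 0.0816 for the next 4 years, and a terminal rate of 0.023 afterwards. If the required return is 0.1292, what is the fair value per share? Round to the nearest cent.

Three-stage DDM. Project D₁…D_8; terminal Gordon value at t=8 with g = 0.023; discount at r = 0.1292.
D_1 = 1.4719
D_2 = 1.6538
D_3 = 1.8583
D_4 = 2.0879
D_5 = 2.2583
D_6 = 2.4426
D_7 = 2.6419
D_8 = 2.8575
TV_8 = 2.9232/(0.1292−0.023) = 27.5256
P₀ = Σ Dₜ/(1+r)ᵗ + TV_8/(1+r)^8 = 20.2060

$20.21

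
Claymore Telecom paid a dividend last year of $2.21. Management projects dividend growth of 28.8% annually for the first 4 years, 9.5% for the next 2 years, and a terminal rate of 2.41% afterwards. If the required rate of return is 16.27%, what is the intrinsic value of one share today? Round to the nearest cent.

Three-stage DDM. Project D₁…D_6; terminal Gordon value at t=6 with g = 0.0241; discount at r = 0.1627.
D_1 = 2.8465
D_2 = 3.6663
D_3 = 4.7222
D_4 = 6.0821
D_5 = 6.6599
D_6 = 7.2926
TV_6 = 7.4684/(0.1627−0.0241) = 53.8844
P₀ = Σ Dₜ/(1+r)ᵗ + TV_6/(1+r)^6 = 39.3885

$39.39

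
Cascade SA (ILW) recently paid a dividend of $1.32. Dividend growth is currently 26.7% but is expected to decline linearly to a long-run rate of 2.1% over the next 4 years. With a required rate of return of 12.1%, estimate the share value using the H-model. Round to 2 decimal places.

$19.97

H-model: P₀ = D₀[(1+g_L) + H(g_S−g_L)]/(r−g_L), with H = 4/2 = 2.
P₀ = 1.32 × [(1+0.021) + 2×(0.267−0.021)] / (0.121−0.021)
   = 1.32 × 1.5130 / 0.1 = 19.9716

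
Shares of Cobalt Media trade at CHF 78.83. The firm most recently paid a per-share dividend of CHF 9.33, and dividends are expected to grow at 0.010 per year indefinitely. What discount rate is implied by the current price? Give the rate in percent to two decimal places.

Rearranging the constant-growth DDM: r = D₁/P₀ + g.
D₁ = 9.33 × (1 + 0.01) = 9.4233.
r = 9.4233 / 78.83 + 0.01 = 0.11954 + 0.01 = 0.12954

12.95%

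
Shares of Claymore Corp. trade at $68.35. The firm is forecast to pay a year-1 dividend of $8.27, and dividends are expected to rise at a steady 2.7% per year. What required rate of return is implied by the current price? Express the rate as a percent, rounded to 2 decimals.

Rearranging the constant-growth DDM: r = D₁/P₀ + g.
r = 8.2700 / 68.35 + 0.027 = 0.12099 + 0.027 = 0.14799

14.80%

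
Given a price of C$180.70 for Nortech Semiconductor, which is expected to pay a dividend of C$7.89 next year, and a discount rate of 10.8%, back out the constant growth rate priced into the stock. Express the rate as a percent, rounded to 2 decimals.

6.43%

From P₀ = D₁/(r − g), the implied growth is g = r − D₁/P₀.
g = 0.108 − 7.89/180.70 = 0.108 − 0.04366 = 0.06434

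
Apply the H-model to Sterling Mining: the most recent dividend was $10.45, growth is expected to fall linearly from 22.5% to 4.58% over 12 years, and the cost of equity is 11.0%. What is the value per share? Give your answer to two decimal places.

$345.24

H-model: P₀ = D₀[(1+g_L) + H(g_S−g_L)]/(r−g_L), with H = 12/2 = 6.
P₀ = 10.45 × [(1+0.0458) + 6×(0.225−0.0458)] / (0.11−0.0458)
   = 10.45 × 2.1210 / 0.0642 = 345.2407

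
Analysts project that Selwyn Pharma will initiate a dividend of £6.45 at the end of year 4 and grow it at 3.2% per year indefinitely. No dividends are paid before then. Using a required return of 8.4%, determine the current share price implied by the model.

£97.38

Deferred-dividend DDM. At t=3 the remaining stream is a growing perpetuity with first payment D_4 = 6.45.
V_3 = D_4/(r−g) = 6.45/(0.084−0.032) = 124.0385
P₀ = V_3/(1+r)^3 = 124.0385/(1+0.084)^3 = 97.3797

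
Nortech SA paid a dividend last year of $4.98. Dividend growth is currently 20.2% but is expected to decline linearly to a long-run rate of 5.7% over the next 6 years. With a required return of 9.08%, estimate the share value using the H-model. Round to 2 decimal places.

$219.83

H-model: P₀ = D₀[(1+g_L) + H(g_S−g_L)]/(r−g_L), with H = 6/2 = 3.
P₀ = 4.98 × [(1+0.057) + 3×(0.202−0.057)] / (0.0908−0.057)
   = 4.98 × 1.4920 / 0.0338 = 219.8272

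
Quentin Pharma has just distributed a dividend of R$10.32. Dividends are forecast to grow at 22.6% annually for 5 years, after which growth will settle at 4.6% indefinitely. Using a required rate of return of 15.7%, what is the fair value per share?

R$191.52

Two-stage DDM. Project D₁…D_5 at 0.226, terminal growth 0.046, discount at r = 0.157.
D_1 = 12.6523
D_2 = 15.5117
D_3 = 19.0174
D_4 = 23.3153
D_5 = 28.5846
Terminal value at t=5: TV = D_6/(r−g) = 29.8995/(0.157−0.046) = 269.3647
P₀ = 12.6523/(1+0.157)^1 + 15.5117/(1+0.157)^2 + 19.0174/(1+0.157)^3 + 23.3153/(1+0.157)^4 + 28.5846/(1+0.157)^5 + 269.3647/(1+0.157)^5 = 191.5189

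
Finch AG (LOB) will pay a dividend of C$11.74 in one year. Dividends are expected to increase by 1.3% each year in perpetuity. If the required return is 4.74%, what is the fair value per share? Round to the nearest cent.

C$341.28

Gordon growth model: P₀ = D₁/(r − g), with D₁ = 11.74 given directly.
P₀ = 11.7400 / (0.0474 − 0.013) = 11.7400 / 0.0344 = 341.2791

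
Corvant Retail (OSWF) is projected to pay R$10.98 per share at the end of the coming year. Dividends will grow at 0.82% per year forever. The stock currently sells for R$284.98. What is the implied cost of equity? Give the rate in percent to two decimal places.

4.67%

Rearranging the constant-growth DDM: r = D₁/P₀ + g.
r = 10.9800 / 284.98 + 0.0082 = 0.03853 + 0.0082 = 0.04673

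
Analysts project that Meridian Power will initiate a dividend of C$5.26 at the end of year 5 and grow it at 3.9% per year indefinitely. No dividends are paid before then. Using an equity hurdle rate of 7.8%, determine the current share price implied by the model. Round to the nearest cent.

Deferred-dividend DDM. At t=4 the remaining stream is a growing perpetuity with first payment D_5 = 5.26.
V_4 = D_5/(r−g) = 5.26/(0.078−0.039) = 134.8718
P₀ = V_4/(1+r)^4 = 134.8718/(1+0.078)^4 = 99.8725

C$99.87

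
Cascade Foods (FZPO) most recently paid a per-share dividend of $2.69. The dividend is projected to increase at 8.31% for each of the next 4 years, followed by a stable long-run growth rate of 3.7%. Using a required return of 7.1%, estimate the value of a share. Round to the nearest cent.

$96.88

Two-stage DDM. Project D₁…D_4 at 0.0831, terminal growth 0.037, discount at r = 0.071.
D_1 = 2.9135
D_2 = 3.1557
D_3 = 3.4179
D_4 = 3.7019
Terminal value at t=4: TV = D_5/(r−g) = 3.8389/(0.071−0.037) = 112.9084
P₀ = 2.9135/(1+0.071)^1 + 3.1557/(1+0.071)^2 + 3.4179/(1+0.071)^3 + 3.7019/(1+0.071)^4 + 112.9084/(1+0.071)^4 = 96.8834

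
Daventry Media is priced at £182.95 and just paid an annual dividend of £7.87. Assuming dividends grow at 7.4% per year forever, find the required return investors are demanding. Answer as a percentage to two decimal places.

Rearranging the constant-growth DDM: r = D₁/P₀ + g.
D₁ = 7.87 × (1 + 0.074) = 8.4524.
r = 8.4524 / 182.95 + 0.074 = 0.04620 + 0.074 = 0.12020

12.02%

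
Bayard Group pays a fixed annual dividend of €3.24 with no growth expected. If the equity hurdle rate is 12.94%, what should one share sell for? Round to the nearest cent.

Zero-growth DDM (perpetuity): P₀ = D/r = 3.24 / 0.1294 = 25.0386

€25.04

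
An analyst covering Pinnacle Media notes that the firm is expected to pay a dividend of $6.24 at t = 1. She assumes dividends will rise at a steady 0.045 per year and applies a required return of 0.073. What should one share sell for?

Gordon growth model: P₀ = D₁/(r − g), with D₁ = 6.24 given directly.
P₀ = 6.2400 / (0.073 − 0.045) = 6.2400 / 0.028 = 222.8571

$222.86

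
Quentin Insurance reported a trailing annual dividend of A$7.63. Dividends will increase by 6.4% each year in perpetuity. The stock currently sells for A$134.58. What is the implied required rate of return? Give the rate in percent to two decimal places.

12.43%

Rearranging the constant-growth DDM: r = D₁/P₀ + g.
D₁ = 7.63 × (1 + 0.064) = 8.1183.
r = 8.1183 / 134.58 + 0.064 = 0.06032 + 0.064 = 0.12432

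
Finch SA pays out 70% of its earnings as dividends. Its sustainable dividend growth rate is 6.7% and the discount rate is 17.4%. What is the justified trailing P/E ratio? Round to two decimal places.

Justified trailing P/E = b(1+g)/(r−g) = 0.70×(1+0.067)/(0.174−0.067) = 6.9804

6.98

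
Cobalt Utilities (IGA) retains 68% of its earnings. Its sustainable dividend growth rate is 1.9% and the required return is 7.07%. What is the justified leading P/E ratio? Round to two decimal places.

6.19

Payout ratio b = 1 − 0.68 = 0.32.
Justified leading P/E = b/(r−g) = 0.32/(0.0707−0.019) = 6.1896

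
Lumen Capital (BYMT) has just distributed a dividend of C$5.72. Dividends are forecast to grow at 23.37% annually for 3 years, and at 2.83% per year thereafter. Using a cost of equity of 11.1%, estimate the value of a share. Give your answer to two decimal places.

Two-stage DDM. Project D₁…D_3 at 0.2337, terminal growth 0.0283, discount at r = 0.111.
D_1 = 7.0568
D_2 = 8.7059
D_3 = 10.7405
Terminal value at t=3: TV = D_4/(r−g) = 11.0445/(0.111−0.0283) = 133.5485
P₀ = 7.0568/(1+0.111)^1 + 8.7059/(1+0.111)^2 + 10.7405/(1+0.111)^3 + 133.5485/(1+0.111)^3 = 118.6232

C$118.62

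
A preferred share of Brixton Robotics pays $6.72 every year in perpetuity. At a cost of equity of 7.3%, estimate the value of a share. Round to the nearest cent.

Zero-growth DDM (perpetuity): P₀ = D/r = 6.72 / 0.073 = 92.0548

$92.05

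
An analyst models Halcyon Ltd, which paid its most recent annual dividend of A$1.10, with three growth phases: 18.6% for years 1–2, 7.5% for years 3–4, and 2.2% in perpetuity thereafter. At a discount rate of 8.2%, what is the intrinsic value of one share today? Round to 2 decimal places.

Three-stage DDM. Project D₁…D_4; terminal Gordon value at t=4 with g = 0.022; discount at r = 0.082.
D_1 = 1.3046
D_2 = 1.5473
D_3 = 1.6633
D_4 = 1.7880
TV_4 = 1.8274/(0.082−0.022) = 30.4564
P₀ = Σ Dₜ/(1+r)ᵗ + TV_4/(1+r)^4 = 27.3663

A$27.37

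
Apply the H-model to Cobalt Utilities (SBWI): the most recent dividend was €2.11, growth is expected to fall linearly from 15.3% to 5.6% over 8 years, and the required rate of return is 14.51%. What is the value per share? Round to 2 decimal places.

H-model: P₀ = D₀[(1+g_L) + H(g_S−g_L)]/(r−g_L), with H = 8/2 = 4.
P₀ = 2.11 × [(1+0.056) + 4×(0.153−0.056)] / (0.1451−0.056)
   = 2.11 × 1.4440 / 0.0891 = 34.1957

€34.20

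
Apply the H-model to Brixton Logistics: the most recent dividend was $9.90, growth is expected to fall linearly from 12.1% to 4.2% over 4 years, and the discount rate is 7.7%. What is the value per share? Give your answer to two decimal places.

H-model: P₀ = D₀[(1+g_L) + H(g_S−g_L)]/(r−g_L), with H = 4/2 = 2.
P₀ = 9.90 × [(1+0.042) + 2×(0.121−0.042)] / (0.077−0.042)
   = 9.90 × 1.2000 / 0.035 = 339.4286

$339.43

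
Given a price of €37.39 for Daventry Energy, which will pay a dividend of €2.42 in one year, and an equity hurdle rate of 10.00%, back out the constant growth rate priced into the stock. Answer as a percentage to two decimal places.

From P₀ = D₁/(r − g), the implied growth is g = r − D₁/P₀.
g = 0.1 − 2.42/37.39 = 0.1 − 0.06472 = 0.03528

3.53%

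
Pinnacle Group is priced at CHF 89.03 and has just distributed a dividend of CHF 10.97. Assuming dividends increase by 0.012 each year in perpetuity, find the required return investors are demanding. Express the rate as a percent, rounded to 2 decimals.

13.67%

Rearranging the constant-growth DDM: r = D₁/P₀ + g.
D₁ = 10.97 × (1 + 0.012) = 11.1016.
r = 11.1016 / 89.03 + 0.012 = 0.12470 + 0.012 = 0.13670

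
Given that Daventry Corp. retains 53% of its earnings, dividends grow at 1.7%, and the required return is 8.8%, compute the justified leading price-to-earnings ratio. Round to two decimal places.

Payout ratio b = 1 − 0.53 = 0.47.
Justified leading P/E = b/(r−g) = 0.47/(0.088−0.017) = 6.6197

6.62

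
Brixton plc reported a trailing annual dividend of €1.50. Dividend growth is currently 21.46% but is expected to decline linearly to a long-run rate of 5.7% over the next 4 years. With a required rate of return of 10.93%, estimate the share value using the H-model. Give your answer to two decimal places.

H-model: P₀ = D₀[(1+g_L) + H(g_S−g_L)]/(r−g_L), with H = 4/2 = 2.
P₀ = 1.50 × [(1+0.057) + 2×(0.2146−0.057)] / (0.1093−0.057)
   = 1.50 × 1.3722 / 0.0523 = 39.3556

€39.36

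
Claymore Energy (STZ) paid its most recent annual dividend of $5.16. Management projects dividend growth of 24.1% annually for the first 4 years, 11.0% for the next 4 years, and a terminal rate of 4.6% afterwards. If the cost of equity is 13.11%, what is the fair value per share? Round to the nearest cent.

$139.94

Three-stage DDM. Project D₁…D_8; terminal Gordon value at t=8 with g = 0.046; discount at r = 0.1311.
D_1 = 6.4036
D_2 = 7.9468
D_3 = 9.8620
D_4 = 12.2387
D_5 = 13.5850
D_6 = 15.0794
D_7 = 16.7381
D_8 = 18.5793
TV_8 = 19.4339/(0.1311−0.046) = 228.3657
P₀ = Σ Dₜ/(1+r)ᵗ + TV_8/(1+r)^8 = 139.9401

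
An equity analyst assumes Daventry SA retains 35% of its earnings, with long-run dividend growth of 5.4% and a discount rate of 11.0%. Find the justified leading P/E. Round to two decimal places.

11.61

Payout ratio b = 1 − 0.35 = 0.65.
Justified leading P/E = b/(r−g) = 0.65/(0.11−0.054) = 11.6071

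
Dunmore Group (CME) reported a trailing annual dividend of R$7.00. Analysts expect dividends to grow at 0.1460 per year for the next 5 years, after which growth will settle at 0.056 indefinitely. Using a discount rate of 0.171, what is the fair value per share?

Two-stage DDM. Project D₁…D_5 at 0.146, terminal growth 0.056, discount at r = 0.171.
D_1 = 8.0220
D_2 = 9.1932
D_3 = 10.5354
D_4 = 12.0736
D_5 = 13.8363
Terminal value at t=5: TV = D_6/(r−g) = 14.6112/(0.171−0.056) = 127.0537
P₀ = 8.0220/(1+0.171)^1 + 9.1932/(1+0.171)^2 + 10.5354/(1+0.171)^3 + 12.0736/(1+0.171)^4 + 13.8363/(1+0.171)^5 + 127.0537/(1+0.171)^5 = 90.5247

R$90.52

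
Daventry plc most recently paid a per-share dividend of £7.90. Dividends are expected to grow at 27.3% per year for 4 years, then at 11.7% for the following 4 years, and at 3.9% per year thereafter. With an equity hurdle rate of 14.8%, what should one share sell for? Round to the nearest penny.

£187.88

Three-stage DDM. Project D₁…D_8; terminal Gordon value at t=8 with g = 0.039; discount at r = 0.148.
D_1 = 10.0567
D_2 = 12.8022
D_3 = 16.2972
D_4 = 20.7463
D_5 = 23.1736
D_6 = 25.8849
D_7 = 28.9135
D_8 = 32.2963
TV_8 = 33.5559/(0.148−0.039) = 307.8523
P₀ = Σ Dₜ/(1+r)ᵗ + TV_8/(1+r)^8 = 187.8783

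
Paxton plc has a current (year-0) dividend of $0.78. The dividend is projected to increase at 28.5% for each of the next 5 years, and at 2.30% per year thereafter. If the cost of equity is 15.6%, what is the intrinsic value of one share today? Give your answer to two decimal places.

Two-stage DDM. Project D₁…D_5 at 0.285, terminal growth 0.023, discount at r = 0.156.
D_1 = 1.0023
D_2 = 1.2880
D_3 = 1.6550
D_4 = 2.1267
D_5 = 2.7328
Terminal value at t=5: TV = D_6/(r−g) = 2.7957/(0.156−0.023) = 21.0201
P₀ = 1.0023/(1+0.156)^1 + 1.2880/(1+0.156)^2 + 1.6550/(1+0.156)^3 + 2.1267/(1+0.156)^4 + 2.7328/(1+0.156)^5 + 21.0201/(1+0.156)^5 = 15.5992

$15.60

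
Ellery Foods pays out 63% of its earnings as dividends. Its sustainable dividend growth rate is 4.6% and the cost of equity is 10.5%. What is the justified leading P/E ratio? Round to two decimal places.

Justified leading P/E = b/(r−g) = 0.63/(0.105−0.046) = 10.6780

10.68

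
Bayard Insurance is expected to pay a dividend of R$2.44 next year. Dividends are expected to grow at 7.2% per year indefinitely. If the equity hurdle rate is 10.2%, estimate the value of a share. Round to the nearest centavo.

Gordon growth model: P₀ = D₁/(r − g), with D₁ = 2.44 given directly.
P₀ = 2.4400 / (0.102 − 0.072) = 2.4400 / 0.03 = 81.3333

R$81.33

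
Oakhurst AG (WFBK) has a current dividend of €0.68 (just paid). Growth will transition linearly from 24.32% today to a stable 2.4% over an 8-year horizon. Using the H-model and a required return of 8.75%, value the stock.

H-model: P₀ = D₀[(1+g_L) + H(g_S−g_L)]/(r−g_L), with H = 8/2 = 4.
P₀ = 0.68 × [(1+0.024) + 4×(0.2432−0.024)] / (0.0875−0.024)
   = 0.68 × 1.9008 / 0.0635 = 20.3550

€20.36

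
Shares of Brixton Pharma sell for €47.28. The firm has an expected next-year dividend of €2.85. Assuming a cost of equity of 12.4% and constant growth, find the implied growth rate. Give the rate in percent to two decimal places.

From P₀ = D₁/(r − g), the implied growth is g = r − D₁/P₀.
g = 0.124 − 2.85/47.28 = 0.124 − 0.06028 = 0.06372

6.37%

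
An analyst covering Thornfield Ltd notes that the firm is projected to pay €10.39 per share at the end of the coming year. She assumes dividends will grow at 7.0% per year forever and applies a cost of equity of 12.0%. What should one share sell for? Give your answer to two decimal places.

€207.80

Gordon growth model: P₀ = D₁/(r − g), with D₁ = 10.39 given directly.
P₀ = 10.3900 / (0.12 − 0.07) = 10.3900 / 0.05 = 207.8000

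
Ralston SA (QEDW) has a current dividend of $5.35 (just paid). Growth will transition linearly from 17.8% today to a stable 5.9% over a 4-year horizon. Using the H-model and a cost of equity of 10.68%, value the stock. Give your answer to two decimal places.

$145.17

H-model: P₀ = D₀[(1+g_L) + H(g_S−g_L)]/(r−g_L), with H = 4/2 = 2.
P₀ = 5.35 × [(1+0.059) + 2×(0.178−0.059)] / (0.1068−0.059)
   = 5.35 × 1.2970 / 0.0478 = 145.1663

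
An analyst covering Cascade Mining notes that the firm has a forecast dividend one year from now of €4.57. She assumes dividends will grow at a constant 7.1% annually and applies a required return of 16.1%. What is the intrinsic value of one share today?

€50.78

Gordon growth model: P₀ = D₁/(r − g), with D₁ = 4.57 given directly.
P₀ = 4.5700 / (0.161 − 0.071) = 4.5700 / 0.09 = 50.7778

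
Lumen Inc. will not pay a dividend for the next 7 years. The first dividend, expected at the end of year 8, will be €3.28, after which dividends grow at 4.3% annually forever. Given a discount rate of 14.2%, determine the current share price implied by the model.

Deferred-dividend DDM. At t=7 the remaining stream is a growing perpetuity with first payment D_8 = 3.28.
V_7 = D_8/(r−g) = 3.28/(0.142−0.043) = 33.1313
P₀ = V_7/(1+r)^7 = 33.1313/(1+0.142)^7 = 13.0790

€13.08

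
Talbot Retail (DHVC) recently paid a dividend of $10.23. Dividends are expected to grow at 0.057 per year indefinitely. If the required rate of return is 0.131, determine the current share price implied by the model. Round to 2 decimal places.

$146.12

Gordon growth model: P₀ = D₁/(r − g). D₁ = 10.23 × (1 + 0.057) = 10.8131.
P₀ = 10.8131 / (0.131 − 0.057) = 10.8131 / 0.074 = 146.1231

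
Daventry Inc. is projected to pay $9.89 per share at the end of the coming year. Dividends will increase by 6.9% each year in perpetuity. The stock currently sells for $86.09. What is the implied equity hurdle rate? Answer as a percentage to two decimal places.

18.39%

Rearranging the constant-growth DDM: r = D₁/P₀ + g.
r = 9.8900 / 86.09 + 0.069 = 0.11488 + 0.069 = 0.18388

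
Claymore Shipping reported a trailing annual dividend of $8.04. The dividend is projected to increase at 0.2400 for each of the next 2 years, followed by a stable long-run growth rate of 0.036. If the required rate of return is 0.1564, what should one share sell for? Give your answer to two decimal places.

Two-stage DDM. Project D₁…D_2 at 0.24, terminal growth 0.036, discount at r = 0.1564.
D_1 = 9.9696
D_2 = 12.3623
Terminal value at t=2: TV = D_3/(r−g) = 12.8073/(0.1564−0.036) = 106.3733
P₀ = 9.9696/(1+0.1564)^1 + 12.3623/(1+0.1564)^2 + 106.3733/(1+0.1564)^2 = 97.4114

$97.41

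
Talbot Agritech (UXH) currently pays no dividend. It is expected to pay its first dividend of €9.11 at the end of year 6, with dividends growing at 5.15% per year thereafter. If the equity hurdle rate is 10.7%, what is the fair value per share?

€98.74

Deferred-dividend DDM. At t=5 the remaining stream is a growing perpetuity with first payment D_6 = 9.11.
V_5 = D_6/(r−g) = 9.11/(0.107−0.0515) = 164.1441
P₀ = V_5/(1+r)^5 = 164.1441/(1+0.107)^5 = 98.7387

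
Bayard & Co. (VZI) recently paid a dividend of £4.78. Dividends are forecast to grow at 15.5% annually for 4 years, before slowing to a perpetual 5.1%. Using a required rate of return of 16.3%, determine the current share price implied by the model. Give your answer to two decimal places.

Two-stage DDM. Project D₁…D_4 at 0.155, terminal growth 0.051, discount at r = 0.163.
D_1 = 5.5209
D_2 = 6.3766
D_3 = 7.3650
D_4 = 8.5066
Terminal value at t=4: TV = D_5/(r−g) = 8.9404/(0.163−0.051) = 79.8253
P₀ = 5.5209/(1+0.163)^1 + 6.3766/(1+0.163)^2 + 7.3650/(1+0.163)^3 + 8.5066/(1+0.163)^4 + 79.8253/(1+0.163)^4 = 62.4271

£62.43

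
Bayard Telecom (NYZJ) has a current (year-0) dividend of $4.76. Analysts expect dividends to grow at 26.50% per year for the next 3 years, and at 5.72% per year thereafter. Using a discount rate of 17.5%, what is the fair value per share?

$69.89

Two-stage DDM. Project D₁…D_3 at 0.265, terminal growth 0.0572, discount at r = 0.175.
D_1 = 6.0214
D_2 = 7.6171
D_3 = 9.6356
Terminal value at t=3: TV = D_4/(r−g) = 10.1868/(0.175−0.0572) = 86.4750
P₀ = 6.0214/(1+0.175)^1 + 7.6171/(1+0.175)^2 + 9.6356/(1+0.175)^3 + 86.4750/(1+0.175)^3 = 69.8875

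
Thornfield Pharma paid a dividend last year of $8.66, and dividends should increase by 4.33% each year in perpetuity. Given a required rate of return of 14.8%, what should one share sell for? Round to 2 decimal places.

$86.29

Gordon growth model: P₀ = D₁/(r − g). D₁ = 8.66 × (1 + 0.0433) = 9.0350.
P₀ = 9.0350 / (0.148 − 0.0433) = 9.0350 / 0.1047 = 86.2940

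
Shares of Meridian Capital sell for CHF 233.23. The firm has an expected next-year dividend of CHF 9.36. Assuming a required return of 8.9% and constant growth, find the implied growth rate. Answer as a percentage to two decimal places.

From P₀ = D₁/(r − g), the implied growth is g = r − D₁/P₀.
g = 0.089 − 9.36/233.23 = 0.089 − 0.04013 = 0.04887

4.89%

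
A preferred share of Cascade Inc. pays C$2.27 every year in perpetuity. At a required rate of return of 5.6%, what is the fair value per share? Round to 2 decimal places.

Zero-growth DDM (perpetuity): P₀ = D/r = 2.27 / 0.056 = 40.5357

C$40.54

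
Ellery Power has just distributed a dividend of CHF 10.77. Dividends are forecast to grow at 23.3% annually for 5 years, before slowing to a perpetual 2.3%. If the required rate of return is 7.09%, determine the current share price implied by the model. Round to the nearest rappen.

Two-stage DDM. Project D₁…D_5 at 0.233, terminal growth 0.023, discount at r = 0.0709.
D_1 = 13.2794
D_2 = 16.3735
D_3 = 20.1885
D_4 = 24.8925
D_5 = 30.6924
Terminal value at t=5: TV = D_6/(r−g) = 31.3983/(0.0709−0.023) = 655.4978
P₀ = 13.2794/(1+0.0709)^1 + 16.3735/(1+0.0709)^2 + 20.1885/(1+0.0709)^3 + 24.8925/(1+0.0709)^4 + 30.6924/(1+0.0709)^5 + 655.4978/(1+0.0709)^5 = 549.2341

CHF 549.23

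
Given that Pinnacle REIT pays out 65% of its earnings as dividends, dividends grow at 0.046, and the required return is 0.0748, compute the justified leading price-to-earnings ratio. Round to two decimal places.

Justified leading P/E = b/(r−g) = 0.65/(0.0748−0.046) = 22.5694

22.57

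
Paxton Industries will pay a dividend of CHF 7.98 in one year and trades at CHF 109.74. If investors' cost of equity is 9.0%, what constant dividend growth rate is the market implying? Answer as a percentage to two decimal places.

1.73%

From P₀ = D₁/(r − g), the implied growth is g = r − D₁/P₀.
g = 0.09 − 7.98/109.74 = 0.09 − 0.07272 = 0.01728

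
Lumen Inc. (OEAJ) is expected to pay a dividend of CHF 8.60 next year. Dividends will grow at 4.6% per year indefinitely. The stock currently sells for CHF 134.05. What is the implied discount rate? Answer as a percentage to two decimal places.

11.02%

Rearranging the constant-growth DDM: r = D₁/P₀ + g.
r = 8.6000 / 134.05 + 0.046 = 0.06416 + 0.046 = 0.11016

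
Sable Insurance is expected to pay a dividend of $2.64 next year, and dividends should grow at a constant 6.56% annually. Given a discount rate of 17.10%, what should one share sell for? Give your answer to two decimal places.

Gordon growth model: P₀ = D₁/(r − g), with D₁ = 2.64 given directly.
P₀ = 2.6400 / (0.171 − 0.0656) = 2.6400 / 0.1054 = 25.0474

$25.05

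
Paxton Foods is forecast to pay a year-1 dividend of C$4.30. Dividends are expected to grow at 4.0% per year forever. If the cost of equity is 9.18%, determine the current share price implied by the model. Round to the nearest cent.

C$83.01

Gordon growth model: P₀ = D₁/(r − g), with D₁ = 4.30 given directly.
P₀ = 4.3000 / (0.0918 − 0.04) = 4.3000 / 0.0518 = 83.0116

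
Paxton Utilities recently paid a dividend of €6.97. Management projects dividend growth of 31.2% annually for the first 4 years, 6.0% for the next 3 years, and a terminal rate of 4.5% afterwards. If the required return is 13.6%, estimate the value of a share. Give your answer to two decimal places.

Three-stage DDM. Project D₁…D_7; terminal Gordon value at t=7 with g = 0.045; discount at r = 0.136.
D_1 = 9.1446
D_2 = 11.9978
D_3 = 15.7411
D_4 = 20.6523
D_5 = 21.8914
D_6 = 23.2049
D_7 = 24.5972
TV_7 = 25.7041/(0.136−0.045) = 282.4624
P₀ = Σ Dₜ/(1+r)ᵗ + TV_7/(1+r)^7 = 188.6229

€188.62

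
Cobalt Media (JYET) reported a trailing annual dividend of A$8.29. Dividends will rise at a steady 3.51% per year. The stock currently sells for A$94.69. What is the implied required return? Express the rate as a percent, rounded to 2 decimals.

Rearranging the constant-growth DDM: r = D₁/P₀ + g.
D₁ = 8.29 × (1 + 0.0351) = 8.5810.
r = 8.5810 / 94.69 + 0.0351 = 0.09062 + 0.0351 = 0.12572

12.57%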